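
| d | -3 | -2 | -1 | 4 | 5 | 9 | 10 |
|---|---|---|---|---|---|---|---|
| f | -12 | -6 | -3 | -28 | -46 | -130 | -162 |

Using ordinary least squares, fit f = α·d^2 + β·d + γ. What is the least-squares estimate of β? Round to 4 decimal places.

β = -0.9779

Compute the Gram sums: Σd^2·d^2 = 17540, Σd^2·d = 1882, Σd^2 = 236, Σd·d = 236, Σd = 22, Σ1 = 7.
Right-hand side: Σd^2·f = -28463, Σd·f = -3081, Σf = -387.
MᵀM·[α, β, γ]ᵀ = Mᵀf becomes [[17540, 1882, 236]; [1882, 236, 22]; [236, 22, 7]]·[α, β, γ]ᵀ = [-28463, -3081, -387]ᵀ.
Inverting the 3×3 Gram matrix, [α, β, γ]ᵀ = [-1560619/1045842, -1022701/1045842, -331794/174307]ᵀ.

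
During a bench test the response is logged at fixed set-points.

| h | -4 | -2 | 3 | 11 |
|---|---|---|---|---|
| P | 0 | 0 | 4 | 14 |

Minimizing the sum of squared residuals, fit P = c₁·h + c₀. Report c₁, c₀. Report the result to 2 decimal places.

c₁ = 0.97, c₀ = 2.56

The normal equations are: 150·c₁ + 8·c₀ = 166;  8·c₁ + 4·c₀ = 18.
(Σh·h = 150, Σh = 8, Σ1 = 4, Σh·P = 166, ΣP = 18.)
Determinant 150·4 − 8² = 536.
c₁ = (166·4 − 8·18)/536 = 65/67; c₀ = (150·18 − 8·166)/536 = 343/134.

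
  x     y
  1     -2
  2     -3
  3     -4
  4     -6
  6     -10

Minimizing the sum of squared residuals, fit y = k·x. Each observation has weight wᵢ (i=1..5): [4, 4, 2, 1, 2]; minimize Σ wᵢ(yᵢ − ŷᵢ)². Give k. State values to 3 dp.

k = -1.587

With design matrix M, MᵀWM = [[126]] and MᵀWy = [-200]ᵀ.
Hence k = -200 / 126 ≈ -1.5873.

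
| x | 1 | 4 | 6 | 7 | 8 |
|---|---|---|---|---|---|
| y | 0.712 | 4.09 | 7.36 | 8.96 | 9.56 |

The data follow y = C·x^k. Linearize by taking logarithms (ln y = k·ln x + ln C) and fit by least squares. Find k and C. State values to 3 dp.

With ln yᵢ as the transformed response and ln xᵢ as the regressor:
Sums: Σln x = 7.2034, Σ(ln x)² = 13.2429, Σln y = 7.5153, Σln x·ln y = 14.4906.
Normal system: [[13.2429, 7.2034]; [7.2034, 5]]·[k, ln C]ᵀ = [14.4906, 7.5153]ᵀ.
Δ = 13.2429·5 − (7.2034)² = 14.3252; k = (14.4906·5 − 7.2034·7.5153)/14.3252 = 1.27867, ln C = (13.2429·7.5153 − 7.2034·14.4906)/14.3252 = -0.33910, so C = exp(-0.33910) = 0.71241.

k = 1.279, C = 0.712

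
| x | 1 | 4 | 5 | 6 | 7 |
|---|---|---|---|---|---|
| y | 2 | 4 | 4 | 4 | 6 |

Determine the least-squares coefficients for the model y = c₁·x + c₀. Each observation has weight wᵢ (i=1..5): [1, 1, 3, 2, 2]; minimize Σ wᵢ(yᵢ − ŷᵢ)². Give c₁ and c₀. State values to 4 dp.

c₁ = 0.5868, c₀ = 1.2231

Compute the Gram sums: Σwᵢ·x·x = 262, Σwᵢ·x = 46, Σwᵢ·1 = 9.
Right-hand side: Σwᵢ·x·y = 210, Σwᵢ·y = 38.
MᵀWM·[c₁, c₀]ᵀ = MᵀWy becomes [[262, 46]; [46, 9]]·[c₁, c₀]ᵀ = [210, 38]ᵀ.
Δ = 262·9 − 46² = 242.
c₁ = (210·9 − 46·38)/242 = 71/121; c₀ = (262·38 − 46·210)/242 = 148/121.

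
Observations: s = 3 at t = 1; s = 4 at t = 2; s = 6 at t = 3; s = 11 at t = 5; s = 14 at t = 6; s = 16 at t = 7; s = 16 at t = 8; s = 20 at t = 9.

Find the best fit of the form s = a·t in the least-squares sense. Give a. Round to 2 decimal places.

a = 2.19

The normal system XᵀX·[a]ᵀ = Xᵀs is [[269]]·[a]ᵀ = [588]ᵀ.
a = 588/269 = 2.18587.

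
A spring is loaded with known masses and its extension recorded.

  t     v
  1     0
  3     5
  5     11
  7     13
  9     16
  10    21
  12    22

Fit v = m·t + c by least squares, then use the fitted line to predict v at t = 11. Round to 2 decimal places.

v̂ = 21.20

Setting ∂/∂m … = 0 gives: 409·m + 47·c = 779;  47·m + 7·c = 88.
Δ = 409·7 − 47² = 654.
m = (779·7 − 47·88)/654 = 439/218; c = (409·88 − 47·779)/654 = -207/218.
At t = 11: v̂ = (439/218)·(11) + (-207/218)·(1) = 2311/109.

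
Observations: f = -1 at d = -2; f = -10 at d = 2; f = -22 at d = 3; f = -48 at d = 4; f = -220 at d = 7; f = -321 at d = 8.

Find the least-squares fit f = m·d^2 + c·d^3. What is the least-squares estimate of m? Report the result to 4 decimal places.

Setting ∂/∂m … = 0 gives: 6866·m + 50842·c = -32334;  50842·m + 384746·c = -243550.
(Σd^2·d^2 = 6866, Σd^2·d^3 = 50842, Σd^3·d^3 = 384746, Σd^2·f = -32334, Σd^3·f = -243550.)
Δ = 6866·384746 − 50842² = 56757072.
m = ((-32334)·384746 − 50842·(-243550))/56757072 = -3613004/3547317; c = (6866·(-243550) − 50842·(-32334))/56757072 = -1768067/3547317.

m = -1.0185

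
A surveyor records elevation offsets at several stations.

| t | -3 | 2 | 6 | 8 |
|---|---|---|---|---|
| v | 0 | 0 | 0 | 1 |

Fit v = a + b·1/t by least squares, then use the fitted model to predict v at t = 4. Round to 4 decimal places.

Sums needed: Σ1 = 4, Σ1/t = 11/24, Σ1/t·1/t = 233/576.
And Σv = 1, Σ1/t·v = 1/8.
Normal equations: [[4, 11/24]; [11/24, 233/576]]·[a, b]ᵀ = [1, 1/8]ᵀ.
Δ = 4·(233/576) − (11/24)² = 811/576.
a = (1·(233/576) − (11/24)·(1/8))/(811/576) = 200/811; b = (4·(1/8) − (11/24)·1)/(811/576) = 24/811.
At t = 4: v̂ = (200/811)·(1) + (24/811)·(1/4) = 206/811.

v̂ = 0.2540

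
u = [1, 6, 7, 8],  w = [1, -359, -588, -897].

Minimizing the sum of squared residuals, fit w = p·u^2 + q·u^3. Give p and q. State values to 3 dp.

p = 2.157, q = -2.022

The normal equations are: 7794·p + 57352·q = -99143;  57352·p + 426450·q = -738491.
(Σu^2·u^2 = 7794, Σu^2·u^3 = 57352, Σu^3·u^3 = 426450, Σu^2·w = -99143, Σu^3·w = -738491.)
Eliminating q: 426450·(row 1) − 57352·(row 2) gives 34499396·p = 426450·(-99143) − 57352·(-738491) = 74403482, so p = 37201741/17249698.
Then q = ((-738491) − 57352·(37201741/17249698))/426450 = -34874759/17249698.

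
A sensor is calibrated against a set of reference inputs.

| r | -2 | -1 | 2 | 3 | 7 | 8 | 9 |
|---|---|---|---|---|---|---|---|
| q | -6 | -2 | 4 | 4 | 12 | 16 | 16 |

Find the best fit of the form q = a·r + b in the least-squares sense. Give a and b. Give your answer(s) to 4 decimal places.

The normal equations are: 212·a + 26·b = 390;  26·a + 7·b = 44.
det = 212·7 − 26² = 808.
a = (390·7 − 26·44)/808 = 793/404; b = (212·44 − 26·390)/808 = -203/202.

a = 1.9629, b = -1.0050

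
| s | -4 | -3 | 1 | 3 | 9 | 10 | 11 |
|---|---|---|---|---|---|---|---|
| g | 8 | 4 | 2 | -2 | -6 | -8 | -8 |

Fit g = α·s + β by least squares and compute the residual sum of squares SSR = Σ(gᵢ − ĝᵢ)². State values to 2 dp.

SSR = 7.71

Forming XᵀX = [[337, 27]; [27, 7]] and Xᵀg = [-270, -10]ᵀ gives XᵀX·[α, β]ᵀ = Xᵀg.
Eliminating β: 7·(row 1) − 27·(row 2) gives 1630·α = 7·(-270) − 27·(-10) = -1620, so α = -162/163.
Then β = ((-10) − 27·(-162/163))/7 = 392/163.
Residuals: 264/163, -226/163, 96/163, -232/163, 88/163, -76/163, 86/163; SSR = 1256/163.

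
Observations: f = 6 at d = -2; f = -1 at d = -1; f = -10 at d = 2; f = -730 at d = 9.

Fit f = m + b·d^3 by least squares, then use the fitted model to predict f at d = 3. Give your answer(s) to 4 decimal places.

Entries of XᵀX: Σ1 = 4, Σd^3 = 728, Σd^3·d^3 = 531570.
Moment sums: Σf = -735, Σd^3·f = -532297.
Normal equations: [[4, 728]; [728, 531570]]·[m, b]ᵀ = [-735, -532297]ᵀ.
Eliminating b: 531570·(row 1) − 728·(row 2) gives 1596296·m = 531570·(-735) − 728·(-532297) = -3191734, so m = -122759/61396.
Then b = ((-532297) − 728·(-122759/61396))/531570 = -398527/399074.
At d = 3: f̂ = (-122759/61396)·(1) + (-398527/399074)·(27) = -23116325/798148.

f̂ = -28.9625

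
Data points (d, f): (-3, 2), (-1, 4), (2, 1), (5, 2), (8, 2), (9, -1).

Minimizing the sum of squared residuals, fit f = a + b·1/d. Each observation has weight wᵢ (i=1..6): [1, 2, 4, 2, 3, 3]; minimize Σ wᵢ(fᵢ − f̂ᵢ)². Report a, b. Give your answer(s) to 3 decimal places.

Setting ∂/∂a … = 0 gives: 15·a + (31/40)·b = 21;  (31/40)·a + (141481/43200)·b = -109/20.
det = 15·(141481/43200) − (31/40)² = 174689/3600.
a = (21·(141481/43200) − (31/40)·(-109/20))/(174689/3600) = 1051189/698756; b = (15·(-109/20) − (31/40)·21)/(174689/3600) = -352890/174689.

a = 1.504, b = -2.020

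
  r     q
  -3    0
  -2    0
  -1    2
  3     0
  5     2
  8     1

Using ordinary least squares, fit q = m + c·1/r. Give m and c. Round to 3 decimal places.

The normal equations are: 6·m + (-47/40)·c = 5;  (-47/40)·m + (22001/14400)·c = -59/40.
(Σ1 = 6, Σ1/r = -47/40, Σ1/r·1/r = 22001/14400, Σq = 5, Σ1/r·q = -59/40.)
Δ = 6·(22001/14400) − (-47/40)² = 1495/192.
m = (5·(22001/14400) − (-47/40)·(-59/40))/(1495/192) = 85048/112125; c = (6·(-59/40) − (-47/40)·5)/(1495/192) = -2856/7475.

m = 0.759, c = -0.382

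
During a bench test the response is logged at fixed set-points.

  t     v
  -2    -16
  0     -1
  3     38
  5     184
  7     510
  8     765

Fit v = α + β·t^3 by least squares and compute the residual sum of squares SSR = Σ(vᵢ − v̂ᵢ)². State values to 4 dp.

MᵀM·[α, β]ᵀ = Mᵀv reads: 6·α + 999·β = 1480;  999·α + 396211·β = 590764.
(Σ1 = 6, Σt^3 = 999, Σt^3·t^3 = 396211, Σv = 1480, Σt^3·v = 590764.)
det = 6·396211 − 999² = 1379265.
α = (1480·396211 − 999·590764)/1379265 = -3780956/1379265; β = (6·590764 − 999·1480)/1379265 = 688688/459755.
Residuals: -1758772/1379265, 2401691/1379265, 409298/1379265, -692284/1379265, -1453846/1379265, 1093913/1379265; SSR = 9293714/1379265.

SSR = 6.7382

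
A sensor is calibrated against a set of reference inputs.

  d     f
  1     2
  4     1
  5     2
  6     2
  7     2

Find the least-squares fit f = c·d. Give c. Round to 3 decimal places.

c = 0.331

From the data, Σd·d = 127.
Moment sums: Σd·f = 42.
So AᵀA·[c]ᵀ = Aᵀf: [[127]]·[c]ᵀ = [42]ᵀ.
c = 42/127 = 0.330709.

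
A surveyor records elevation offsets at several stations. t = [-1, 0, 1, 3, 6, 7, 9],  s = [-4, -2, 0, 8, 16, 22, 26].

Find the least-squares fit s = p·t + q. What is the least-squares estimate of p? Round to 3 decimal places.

p = 3.150

Entries of XᵀX: Σt·t = 177, Σt = 25, Σ1 = 7.
Moment sums: Σt·s = 512, Σs = 66.
Determinant 177·7 − 25² = 614.
p = (512·7 − 25·66)/614 = 967/307; q = (177·66 − 25·512)/614 = -559/307.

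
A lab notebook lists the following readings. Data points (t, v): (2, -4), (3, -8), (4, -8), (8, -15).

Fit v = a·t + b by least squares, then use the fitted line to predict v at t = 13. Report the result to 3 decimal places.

The normal equations are: 93·a + 17·b = -184;  17·a + 4·b = -35.
(Σt·t = 93, Σt = 17, Σ1 = 4, Σt·v = -184, Σv = -35.)
Eliminating b: 4·(row 1) − 17·(row 2) gives 83·a = 4·(-184) − 17·(-35) = -141, so a = -141/83.
Then b = ((-35) − 17·(-141/83))/4 = -127/83.
At t = 13: v̂ = (-141/83)·(13) + (-127/83)·(1) = -1960/83.

v̂ = -23.614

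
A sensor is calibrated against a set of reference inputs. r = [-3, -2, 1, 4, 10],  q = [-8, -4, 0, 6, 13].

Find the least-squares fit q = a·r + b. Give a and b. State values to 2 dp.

Compute the Gram sums: Σr·r = 130, Σr = 10, Σ1 = 5.
Right-hand side: Σr·q = 186, Σq = 7.
det = 130·5 − 10² = 550.
a = (186·5 − 10·7)/550 = 86/55; b = (130·7 − 10·186)/550 = -19/11.

a = 1.56, b = -1.73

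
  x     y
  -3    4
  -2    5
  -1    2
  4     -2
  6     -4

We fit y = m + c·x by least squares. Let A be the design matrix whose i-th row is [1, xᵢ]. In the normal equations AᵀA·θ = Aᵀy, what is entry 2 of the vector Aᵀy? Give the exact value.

Entry 2 ↔ basis x, so (Aᵀy)_{2} = Σᵢ (x)·yᵢ = (-3)·(4) + (-2)·(5) + (-1)·(2) + (4)·(-2) + (6)·(-4) = -56.

-56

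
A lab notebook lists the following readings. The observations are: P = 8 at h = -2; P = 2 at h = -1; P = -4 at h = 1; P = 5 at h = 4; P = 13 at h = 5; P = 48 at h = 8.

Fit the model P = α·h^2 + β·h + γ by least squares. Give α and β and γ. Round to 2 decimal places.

AᵀA·[α, β, γ]ᵀ = AᵀP reads: 4995·α + 693·β + 111·γ = 3507;  693·α + 111·β + 15·γ = 447;  111·α + 15·β + 6·γ = 72.
(Σh^2·h^2 = 4995, Σh^2·h = 693, Σh^2 = 111, Σh·h = 111, Σh = 15, Σ1 = 6, Σh^2·P = 3507, Σh·P = 447, ΣP = 72.)
Row-reducing yields α = 1359/1210, β = -3287/1210, γ = -1202/605.

α = 1.12, β = -2.72, γ = -1.99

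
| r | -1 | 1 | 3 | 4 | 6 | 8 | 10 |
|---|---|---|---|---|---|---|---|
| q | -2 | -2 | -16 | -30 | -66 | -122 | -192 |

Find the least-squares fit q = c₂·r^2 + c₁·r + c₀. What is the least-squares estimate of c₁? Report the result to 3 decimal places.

Entries of XᵀX: Σr^2·r^2 = 15731, Σr^2·r = 1819, Σr^2 = 227, Σr·r = 227, Σr = 31, Σ1 = 7.
Right-hand side: Σr^2·q = -30012, Σr·q = -3460, Σq = -430.
So XᵀX·[c₂, c₁, c₀]ᵀ = Xᵀq: [[15731, 1819, 227]; [1819, 227, 31]; [227, 31, 7]]·[c₂, c₁, c₀]ᵀ = [-30012, -3460, -430]ᵀ.
Row-reducing yields c₂ = -153647/77658, c₁ = 46939/77658, c₀ = 710/12943.

c₁ = 0.604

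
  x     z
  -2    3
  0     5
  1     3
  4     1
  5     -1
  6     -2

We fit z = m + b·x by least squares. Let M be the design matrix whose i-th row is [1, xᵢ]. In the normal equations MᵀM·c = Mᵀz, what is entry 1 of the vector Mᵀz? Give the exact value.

Entry 1 ↔ basis 1, so (Mᵀz)_{1} = Σᵢ zᵢ = (1)·(3) + (1)·(5) + (1)·(3) + (1)·(1) + (1)·(-1) + (1)·(-2) = 9.

9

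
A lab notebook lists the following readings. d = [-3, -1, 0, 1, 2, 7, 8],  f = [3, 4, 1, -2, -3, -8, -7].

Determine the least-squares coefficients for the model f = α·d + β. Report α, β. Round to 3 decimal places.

α = -1.090, β = 0.466

The normal system AᵀA·[α, β]ᵀ = Aᵀf is [[128, 14]; [14, 7]]·[α, β]ᵀ = [-133, -12]ᵀ.
Eliminating β: 7·(row 1) − 14·(row 2) gives 700·α = 7·(-133) − 14·(-12) = -763, so α = -109/100.
Then β = ((-12) − 14·(-109/100))/7 = 163/350.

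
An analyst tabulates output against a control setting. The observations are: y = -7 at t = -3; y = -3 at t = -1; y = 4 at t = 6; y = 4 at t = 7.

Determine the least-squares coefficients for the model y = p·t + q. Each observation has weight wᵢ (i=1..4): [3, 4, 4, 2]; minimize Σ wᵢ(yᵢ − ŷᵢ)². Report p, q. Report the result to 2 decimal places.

p = 1.09, q = -2.78

Setting ∂/∂p … = 0 gives: 273·p + 25·q = 227;  25·p + 13·q = -9.
det = 273·13 − 25² = 2924.
p = (227·13 − 25·(-9))/2924 = 794/731; q = (273·(-9) − 25·227)/2924 = -2033/731.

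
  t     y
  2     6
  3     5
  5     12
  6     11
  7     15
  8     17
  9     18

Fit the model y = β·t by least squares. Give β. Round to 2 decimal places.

β = 2.07

With design matrix X, XᵀX = [[268]] and Xᵀy = [556]ᵀ.
β = 556/268 = 2.07463.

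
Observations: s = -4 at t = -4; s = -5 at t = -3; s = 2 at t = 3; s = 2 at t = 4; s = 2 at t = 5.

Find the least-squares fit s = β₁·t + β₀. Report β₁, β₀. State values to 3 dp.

With design matrix A, AᵀA = [[75, 5]; [5, 5]] and Aᵀs = [55, -3]ᵀ.
det = 75·5 − 5² = 350.
β₁ = (55·5 − 5·(-3))/350 = 29/35; β₀ = (75·(-3) − 5·55)/350 = -10/7.

β₁ = 0.829, β₀ = -1.429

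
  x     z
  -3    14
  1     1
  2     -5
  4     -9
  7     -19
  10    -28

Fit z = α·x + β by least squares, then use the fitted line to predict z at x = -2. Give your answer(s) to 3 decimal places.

ẑ = 10.006

With design matrix M, MᵀM = [[179, 21]; [21, 6]] and Mᵀz = [-500, -46]ᵀ.
Eliminating β: 6·(row 1) − 21·(row 2) gives 633·α = 6·(-500) − 21·(-46) = -2034, so α = -678/211.
Then β = ((-46) − 21·(-678/211))/6 = 2266/633.
At x = -2: ẑ = (-678/211)·(-2) + (2266/633)·(1) = 6334/633.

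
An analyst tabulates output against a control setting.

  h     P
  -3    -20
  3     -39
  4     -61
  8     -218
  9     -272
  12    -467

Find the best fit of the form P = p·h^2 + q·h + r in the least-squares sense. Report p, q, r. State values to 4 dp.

XᵀX·[p, q, r]ᵀ = XᵀP reads: 31811·p + 3033·q + 323·r = -104739;  3033·p + 323·q + 33·r = -10097;  323·p + 33·q + 6·r = -1077.
(Σh^2·h^2 = 31811, Σh^2·h = 3033, Σh^2 = 323, Σh·h = 323, Σh = 33, Σ1 = 6, Σh^2·P = -104739, Σh·P = -10097, ΣP = -1077.)
Row-reducing yields p = -1029456/346529, q = -1079345/346529, r = -846510/346529.

p = -2.9708, q = -3.1147, r = -2.4428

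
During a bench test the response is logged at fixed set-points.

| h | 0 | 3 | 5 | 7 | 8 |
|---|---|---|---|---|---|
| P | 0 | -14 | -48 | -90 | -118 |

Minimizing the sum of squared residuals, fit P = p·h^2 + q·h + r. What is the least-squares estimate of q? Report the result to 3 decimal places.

q = 0.078

Compute the Gram sums: Σh^2·h^2 = 7203, Σh^2·h = 1007, Σh^2 = 147, Σh·h = 147, Σh = 23, Σ1 = 5.
Right-hand side: Σh^2·P = -13288, Σh·P = -1856, ΣP = -270.
Solving the 3×3 system (Gaussian elimination) gives p = -5409/2899, q = 226/2899, r = 1439/2899.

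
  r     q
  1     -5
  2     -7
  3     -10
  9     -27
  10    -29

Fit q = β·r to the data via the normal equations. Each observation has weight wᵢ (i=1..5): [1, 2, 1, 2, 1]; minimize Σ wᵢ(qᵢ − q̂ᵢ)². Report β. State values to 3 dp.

From the data, Σwᵢ·r·r = 280.
Moment sums: Σwᵢ·r·q = -839.
So MᵀWM·[β]ᵀ = MᵀWq: [[280]]·[β]ᵀ = [-839]ᵀ.
β = (-839)/280 = -2.99643.

β = -2.996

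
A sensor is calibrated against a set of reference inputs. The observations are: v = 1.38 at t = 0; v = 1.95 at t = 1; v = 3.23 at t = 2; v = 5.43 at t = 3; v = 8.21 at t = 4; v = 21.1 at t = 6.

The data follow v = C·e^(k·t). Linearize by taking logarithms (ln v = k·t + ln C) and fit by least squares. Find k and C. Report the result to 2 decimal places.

k = 0.46, C = 1.31

Linearized form: ln v = k·t + ln C. From the 6 transformed points,
Σt = 16.0000, Σ(t)² = 66.0000, Σln v = 9.0090, Σt·ln v = 34.8057.
Equations: 66.0000·k + 16.0000·ln C = 34.8057;  16.0000·k + 6·ln C = 9.0090.
Slope k = (n·Σt·ln v − Σt·Σln v)/(n·Σ(t)² − (Σt)²) = (6·34.8057 − 16.0000·9.0090)/140.0000 = 0.46208; ln C = (Σln v − k·Σt)/n = 0.26929, so C = exp(0.26929) = 1.30904.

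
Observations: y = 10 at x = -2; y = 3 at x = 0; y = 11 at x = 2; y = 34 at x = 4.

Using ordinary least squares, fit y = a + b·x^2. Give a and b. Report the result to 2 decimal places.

a = 2.83, b = 1.94

Compute the Gram sums: Σ1 = 4, Σx^2 = 24, Σx^2·x^2 = 288.
Moment sums: Σy = 58, Σx^2·y = 628.
Normal equations: [[4, 24]; [24, 288]]·[a, b]ᵀ = [58, 628]ᵀ.
Eliminating b: 288·(row 1) − 24·(row 2) gives 576·a = 288·58 − 24·628 = 1632, so a = 17/6.
Then b = (628 − 24·(17/6))/288 = 35/18.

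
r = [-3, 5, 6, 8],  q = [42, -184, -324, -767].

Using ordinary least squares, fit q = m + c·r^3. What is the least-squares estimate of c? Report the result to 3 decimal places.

Normal-equation sums: Σ1 = 4, Σr^3 = 826, Σr^3·r^3 = 325154.
For Xᵀq: Σq = -1233, Σr^3·q = -486822.
Normal equations: [[4, 826]; [826, 325154]]·[m, c]ᵀ = [-1233, -486822]ᵀ.
Eliminating c: 325154·(row 1) − 826·(row 2) gives 618340·m = 325154·(-1233) − 826·(-486822) = 1200090, so m = 120009/61834.
Then c = ((-486822) − 826·(120009/61834))/325154 = -92883/61834.

c = -1.502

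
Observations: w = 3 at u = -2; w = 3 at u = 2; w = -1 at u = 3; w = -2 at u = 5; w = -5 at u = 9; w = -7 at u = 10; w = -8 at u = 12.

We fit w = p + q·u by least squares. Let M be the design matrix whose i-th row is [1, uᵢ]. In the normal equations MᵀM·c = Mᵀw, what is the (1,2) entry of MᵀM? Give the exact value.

39

Row 1 ↔ basis 1, column 2 ↔ basis u, so (MᵀM)_{1,2} = Σᵢ u = (1)·(-2) + (1)·(2) + (1)·(3) + (1)·(5) + (1)·(9) + (1)·(10) + (1)·(12) = 39.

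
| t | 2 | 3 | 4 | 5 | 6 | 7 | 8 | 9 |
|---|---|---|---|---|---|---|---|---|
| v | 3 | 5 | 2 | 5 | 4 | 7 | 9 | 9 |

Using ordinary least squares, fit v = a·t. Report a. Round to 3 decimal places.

a = 0.986

Sums needed: Σt·t = 284.
Right-hand side: Σt·v = 280.
So XᵀX·[a]ᵀ = Xᵀv: [[284]]·[a]ᵀ = [280]ᵀ.
a = 280/284 = 0.985915.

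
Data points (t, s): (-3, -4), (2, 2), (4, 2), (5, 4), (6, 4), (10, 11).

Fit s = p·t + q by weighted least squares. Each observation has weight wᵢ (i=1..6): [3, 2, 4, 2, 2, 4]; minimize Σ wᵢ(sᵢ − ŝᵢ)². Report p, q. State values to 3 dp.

The normal equations are: 621·p + 73·q = 604;  73·p + 17·q = 60.
Eliminating q: 17·(row 1) − 73·(row 2) gives 5228·p = 17·604 − 73·60 = 5888, so p = 1472/1307.
Then q = (60 − 73·(1472/1307))/17 = -1708/1307.

p = 1.126, q = -1.307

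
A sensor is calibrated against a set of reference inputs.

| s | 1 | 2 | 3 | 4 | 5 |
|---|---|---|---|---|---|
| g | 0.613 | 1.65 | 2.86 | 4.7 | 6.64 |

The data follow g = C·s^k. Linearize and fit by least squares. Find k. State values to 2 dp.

k = 1.47

Let Y = ln g. Fitting Y = k·ln s + ln C by least squares:
Σln s = 4.7875, Σ(ln s)² = 6.1995, Σln g = 4.5029, Σln s·ln g = 6.6938.
Normal system: [[6.1995, 4.7875]; [4.7875, 5]]·[k, ln C]ᵀ = [6.6938, 4.5029]ᵀ.
Slope k = (n·Σln s·ln g − Σln s·Σln g)/(n·Σ(ln s)² − (Σln s)²) = (5·6.6938 − 4.7875·4.5029)/8.0774 = 1.47465; ln C = (Σln g − k·Σln s)/n = -0.51140.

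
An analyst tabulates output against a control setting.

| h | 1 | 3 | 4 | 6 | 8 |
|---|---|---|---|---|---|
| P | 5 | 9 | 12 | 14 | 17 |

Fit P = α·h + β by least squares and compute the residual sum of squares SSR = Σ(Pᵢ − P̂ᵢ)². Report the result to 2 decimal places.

Compute the Gram sums: Σh·h = 126, Σh = 22, Σ1 = 5.
For MᵀP: Σh·P = 300, ΣP = 57.
So MᵀM·[α, β]ᵀ = MᵀP: [[126, 22]; [22, 5]]·[α, β]ᵀ = [300, 57]ᵀ.
Eliminating β: 5·(row 1) − 22·(row 2) gives 146·α = 5·300 − 22·57 = 246, so α = 123/73.
Then β = (57 − 22·(123/73))/5 = 291/73.
Residuals: -49/73, -3/73, 93/73, -7/73, -34/73; SSR = 168/73.

SSR = 2.30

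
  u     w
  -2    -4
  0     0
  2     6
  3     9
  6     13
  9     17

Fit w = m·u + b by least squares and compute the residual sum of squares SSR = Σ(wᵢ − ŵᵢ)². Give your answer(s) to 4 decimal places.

SSR = 10.5208

The normal system AᵀA·[m, b]ᵀ = Aᵀw is [[134, 18]; [18, 6]]·[m, b]ᵀ = [278, 41]ᵀ.
Δ = 134·6 − 18² = 480.
m = (278·6 − 18·41)/480 = 31/16; b = (134·41 − 18·278)/480 = 49/48.
Residuals: -55/48, -49/48, 53/48, 13/6, 17/48, -35/24; SSR = 505/48.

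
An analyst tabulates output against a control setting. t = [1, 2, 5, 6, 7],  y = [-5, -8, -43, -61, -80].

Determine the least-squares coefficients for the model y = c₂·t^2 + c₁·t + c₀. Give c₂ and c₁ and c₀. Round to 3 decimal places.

Entries of XᵀX: Σt^2·t^2 = 4339, Σt^2·t = 693, Σt^2 = 115, Σt·t = 115, Σt = 21, Σ1 = 5.
For Xᵀy: Σt^2·y = -7228, Σt·y = -1162, Σy = -197.
XᵀX·[c₂, c₁, c₀]ᵀ = Xᵀy becomes [[4339, 693, 115]; [693, 115, 21]; [115, 21, 5]]·[c₂, c₁, c₀]ᵀ = [-7228, -1162, -197]ᵀ.
Solving the 3×3 system (Gaussian elimination) gives c₂ = -2517/1624, c₁ = -79/232, c₀ = -943/406.

c₂ = -1.550, c₁ = -0.341, c₀ = -2.323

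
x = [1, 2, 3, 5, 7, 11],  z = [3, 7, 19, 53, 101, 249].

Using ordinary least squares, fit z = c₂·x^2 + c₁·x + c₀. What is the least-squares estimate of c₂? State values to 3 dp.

Normal-equation sums: Σx^2·x^2 = 17765, Σx^2·x = 1835, Σx^2 = 209, Σx·x = 209, Σx = 29, Σ1 = 6.
Moment sums: Σx^2·z = 36605, Σx·z = 3785, Σz = 432.
Solving the 3×3 system (Gaussian elimination) gives c₂ = 6007/2954, c₁ = 845/2954, c₀ = -320/1477.

c₂ = 2.034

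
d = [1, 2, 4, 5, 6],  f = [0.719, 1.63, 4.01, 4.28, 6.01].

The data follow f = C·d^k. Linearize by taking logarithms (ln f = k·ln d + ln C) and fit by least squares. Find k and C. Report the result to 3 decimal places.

k = 1.167, C = 0.726

Let Y = ln f. Fitting Y = k·ln d + ln C by least squares:
Sums: Σln d = 5.4806, Σ(ln d)² = 8.2030, Σln f = 4.7949, Σln d·ln f = 7.8174.
Normal system: [[8.2030, 5.4806]; [5.4806, 5]]·[k, ln C]ᵀ = [7.8174, 4.7949]ᵀ.
Solving (det = 10.9774): k = 1.16676, ln C = -0.31994, so C = exp(-0.31994) = 0.72619.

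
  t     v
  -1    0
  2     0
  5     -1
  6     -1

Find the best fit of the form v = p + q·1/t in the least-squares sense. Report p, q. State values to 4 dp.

Setting ∂/∂p … = 0 gives: 4·p + (-2/15)·q = -2;  (-2/15)·p + (593/450)·q = -11/30.
Eliminating q: (593/450)·(row 1) − (-2/15)·(row 2) gives (394/75)·p = (593/450)·(-2) − (-2/15)·(-11/30) = -604/225, so p = -302/591.
Then q = ((-11/30) − (-2/15)·(-302/591))/(593/450) = -65/197.

p = -0.5110, q = -0.3299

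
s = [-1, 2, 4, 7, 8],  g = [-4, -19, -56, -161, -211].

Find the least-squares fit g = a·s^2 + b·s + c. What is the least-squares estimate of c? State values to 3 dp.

XᵀX·[a, b, c]ᵀ = Xᵀg reads: 6770·a + 926·b + 134·c = -22369;  926·a + 134·b + 20·c = -3073;  134·a + 20·b + 5·c = -451.
Solving the 3×3 system (Gaussian elimination) gives a = -1197/388, b = -473/388, c = -513/194.

c = -2.644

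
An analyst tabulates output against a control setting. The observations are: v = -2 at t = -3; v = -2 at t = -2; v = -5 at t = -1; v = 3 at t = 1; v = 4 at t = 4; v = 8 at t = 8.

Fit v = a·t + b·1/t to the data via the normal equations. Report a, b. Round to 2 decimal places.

Entries of XᵀX: Σt·t = 95, Σt·1/t = 6, Σ1/t·1/t = 1405/576.
Moment sums: Σt·v = 98, Σ1/t·v = 35/3.
XᵀX·[a, b]ᵀ = Xᵀv becomes [[95, 6]; [6, 1405/576]]·[a, b]ᵀ = [98, 35/3]ᵀ.
det = 95·(1405/576) − 6² = 112739/576.
a = (98·(1405/576) − 6·(35/3))/(112739/576) = 97370/112739; b = (95·(35/3) − 6·98)/(112739/576) = 299712/112739.

a = 0.86, b = 2.66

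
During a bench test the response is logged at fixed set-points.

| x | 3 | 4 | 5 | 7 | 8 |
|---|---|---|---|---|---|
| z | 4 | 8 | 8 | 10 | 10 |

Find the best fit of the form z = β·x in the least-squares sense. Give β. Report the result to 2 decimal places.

Compute the Gram sums: Σx·x = 163.
For Mᵀz: Σx·z = 234.
β = 234/163 = 1.43558.

β = 1.44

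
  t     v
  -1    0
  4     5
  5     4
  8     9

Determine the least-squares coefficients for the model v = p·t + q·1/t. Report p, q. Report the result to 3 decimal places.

Sums needed: Σt·t = 106, Σt·1/t = 4, Σ1/t·1/t = 1789/1600.
And Σt·v = 112, Σ1/t·v = 127/40.
So MᵀM·[p, q]ᵀ = Mᵀv: [[106, 4]; [4, 1789/1600]]·[p, q]ᵀ = [112, 127/40]ᵀ.
Δ = 106·(1789/1600) − 4² = 82017/800.
p = (112·(1789/1600) − 4·(127/40))/(82017/800) = 30008/27339; q = (106·(127/40) − 4·112)/(82017/800) = -29720/27339.

p = 1.098, q = -1.087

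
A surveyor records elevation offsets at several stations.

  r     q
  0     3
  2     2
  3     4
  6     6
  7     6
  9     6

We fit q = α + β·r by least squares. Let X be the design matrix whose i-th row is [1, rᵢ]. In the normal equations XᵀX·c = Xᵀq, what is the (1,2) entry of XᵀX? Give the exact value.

Row 1 ↔ basis 1, column 2 ↔ basis r, so (XᵀX)_{1,2} = Σᵢ r = (1)·(0) + (1)·(2) + (1)·(3) + (1)·(6) + (1)·(7) + (1)·(9) = 27.

27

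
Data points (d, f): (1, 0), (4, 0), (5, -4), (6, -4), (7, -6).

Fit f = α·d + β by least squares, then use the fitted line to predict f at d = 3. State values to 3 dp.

f̂ = -1.170

Setting ∂/∂α … = 0 gives: 127·α + 23·β = -86;  23·α + 5·β = -14.
(Σd·d = 127, Σd = 23, Σ1 = 5, Σd·f = -86, Σf = -14.)
det = 127·5 − 23² = 106.
α = ((-86)·5 − 23·(-14))/106 = -54/53; β = (127·(-14) − 23·(-86))/106 = 100/53.
At d = 3: f̂ = (-54/53)·(3) + (100/53)·(1) = -62/53.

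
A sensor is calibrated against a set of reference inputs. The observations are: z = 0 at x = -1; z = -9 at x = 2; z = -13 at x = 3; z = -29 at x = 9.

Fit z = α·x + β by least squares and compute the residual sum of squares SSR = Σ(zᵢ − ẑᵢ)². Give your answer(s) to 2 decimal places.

SSR = 1.32

Sums needed: Σx·x = 95, Σx = 13, Σ1 = 4.
And Σx·z = -318, Σz = -51.
MᵀM·[α, β]ᵀ = Mᵀz becomes [[95, 13]; [13, 4]]·[α, β]ᵀ = [-318, -51]ᵀ.
Δ = 95·4 − 13² = 211.
α = ((-318)·4 − 13·(-51))/211 = -609/211; β = (95·(-51) − 13·(-318))/211 = -711/211.
Residuals: 102/211, 30/211, -205/211, 73/211; SSR = 278/211.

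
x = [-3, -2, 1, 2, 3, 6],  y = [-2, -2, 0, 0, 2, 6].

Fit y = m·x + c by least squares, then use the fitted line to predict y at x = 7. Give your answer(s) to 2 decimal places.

Sums needed: Σx·x = 63, Σx = 7, Σ1 = 6.
And Σx·y = 52, Σy = 4.
Determinant 63·6 − 7² = 329.
m = (52·6 − 7·4)/329 = 284/329; c = (63·4 − 7·52)/329 = -16/47.
At x = 7: ŷ = (284/329)·(7) + (-16/47)·(1) = 268/47.

ŷ = 5.70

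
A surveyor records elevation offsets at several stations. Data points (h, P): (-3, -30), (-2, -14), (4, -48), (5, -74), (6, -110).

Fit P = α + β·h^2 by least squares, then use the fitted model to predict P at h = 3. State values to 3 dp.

Entries of MᵀM: Σ1 = 5, Σh^2 = 90, Σh^2·h^2 = 2274.
For MᵀP: ΣP = -276, Σh^2·P = -6904.
So MᵀM·[α, β]ᵀ = MᵀP: [[5, 90]; [90, 2274]]·[α, β]ᵀ = [-276, -6904]ᵀ.
Determinant 5·2274 − 90² = 3270.
α = ((-276)·2274 − 90·(-6904))/3270 = -1044/545; β = (5·(-6904) − 90·(-276))/3270 = -968/327.
At h = 3: P̂ = (-1044/545)·(1) + (-968/327)·(9) = -15564/545.

P̂ = -28.558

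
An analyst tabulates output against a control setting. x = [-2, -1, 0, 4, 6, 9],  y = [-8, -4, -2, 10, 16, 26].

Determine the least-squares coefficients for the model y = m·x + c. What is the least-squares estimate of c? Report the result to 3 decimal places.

c = -1.741

The normal system MᵀM·[m, c]ᵀ = Mᵀy is [[138, 16]; [16, 6]]·[m, c]ᵀ = [390, 38]ᵀ.
Eliminating c: 6·(row 1) − 16·(row 2) gives 572·m = 6·390 − 16·38 = 1732, so m = 433/143.
Then c = (38 − 16·(433/143))/6 = -249/143.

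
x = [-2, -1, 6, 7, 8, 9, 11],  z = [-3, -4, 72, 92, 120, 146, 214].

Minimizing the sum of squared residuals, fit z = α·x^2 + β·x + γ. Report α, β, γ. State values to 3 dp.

α = 1.486, β = 3.266, γ = -2.284

The normal system MᵀM·[α, β, γ]ᵀ = Mᵀz is [[29012, 3122, 356]; [3122, 356, 38]; [356, 38, 7]]·[α, β, γ]ᵀ = [52484, 5714, 637]ᵀ.
Row-reducing yields α = 189064/127267, β = 415700/127267, γ = -290615/127267.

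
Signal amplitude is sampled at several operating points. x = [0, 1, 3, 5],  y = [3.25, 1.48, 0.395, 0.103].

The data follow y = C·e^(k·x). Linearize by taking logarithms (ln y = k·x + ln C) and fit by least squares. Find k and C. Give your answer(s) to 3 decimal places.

Let Y = ln y. Fitting Y = k·x + ln C by least squares:
AᵀA = [[35.0000, 9.0000]; [9.0000, 4]], rhs = [-13.7597, -1.6312]ᵀ  (here Σx = 9.0000, Σ(x)² = 35.0000, Σln y = -1.6312, Σx·ln y = -13.7597).
Solving (det = 59.0000): k = -0.68403, ln C = 1.13128, so C = exp(1.13128) = 3.09961.

k = -0.684, C = 3.100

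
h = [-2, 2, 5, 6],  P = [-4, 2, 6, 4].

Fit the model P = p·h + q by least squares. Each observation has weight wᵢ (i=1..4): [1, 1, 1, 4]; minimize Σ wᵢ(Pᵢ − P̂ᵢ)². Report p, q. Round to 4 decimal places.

p = 0.9698, q = -1.1608

From the data, Σwᵢ·h·h = 177, Σwᵢ·h = 29, Σwᵢ·1 = 7.
Right-hand side: Σwᵢ·h·P = 138, Σwᵢ·P = 20.
Normal equations: [[177, 29]; [29, 7]]·[p, q]ᵀ = [138, 20]ᵀ.
det = 177·7 − 29² = 398.
p = (138·7 − 29·20)/398 = 193/199; q = (177·20 − 29·138)/398 = -231/199.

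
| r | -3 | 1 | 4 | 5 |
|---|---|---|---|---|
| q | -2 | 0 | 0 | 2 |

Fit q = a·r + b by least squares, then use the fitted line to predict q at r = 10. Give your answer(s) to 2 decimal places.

Sums needed: Σr·r = 51, Σr = 7, Σ1 = 4.
Right-hand side: Σr·q = 16, Σq = 0.
So XᵀX·[a, b]ᵀ = Xᵀq: [[51, 7]; [7, 4]]·[a, b]ᵀ = [16, 0]ᵀ.
Δ = 51·4 − 7² = 155.
a = (16·4 − 7·0)/155 = 64/155; b = (51·0 − 7·16)/155 = -112/155.
At r = 10: q̂ = (64/155)·(10) + (-112/155)·(1) = 528/155.

q̂ = 3.41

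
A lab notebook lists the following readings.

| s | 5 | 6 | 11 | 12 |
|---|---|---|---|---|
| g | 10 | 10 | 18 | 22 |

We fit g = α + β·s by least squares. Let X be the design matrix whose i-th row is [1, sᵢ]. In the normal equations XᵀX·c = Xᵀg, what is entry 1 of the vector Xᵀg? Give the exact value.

60

Entry 1 ↔ basis 1, so (Xᵀg)_{1} = Σᵢ gᵢ = (1)·(10) + (1)·(10) + (1)·(18) + (1)·(22) = 60.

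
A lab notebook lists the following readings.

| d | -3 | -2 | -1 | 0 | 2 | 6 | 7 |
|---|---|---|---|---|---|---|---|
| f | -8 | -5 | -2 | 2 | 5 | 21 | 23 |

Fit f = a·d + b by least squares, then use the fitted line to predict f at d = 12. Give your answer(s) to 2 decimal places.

f̂ = 38.74

AᵀA·[a, b]ᵀ = Aᵀf reads: 103·a + 9·b = 333;  9·a + 7·b = 36.
Eliminating b: 7·(row 1) − 9·(row 2) gives 640·a = 7·333 − 9·36 = 2007, so a = 2007/640.
Then b = (36 − 9·(2007/640))/7 = 711/640.
At d = 12: f̂ = (2007/640)·(12) + (711/640)·(1) = 4959/128.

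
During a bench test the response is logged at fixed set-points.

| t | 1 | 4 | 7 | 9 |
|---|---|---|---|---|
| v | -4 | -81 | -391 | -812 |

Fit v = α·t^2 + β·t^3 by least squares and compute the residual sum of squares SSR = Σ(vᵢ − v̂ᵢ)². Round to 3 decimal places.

SSR = 7.488

Forming MᵀM = [[9219, 76881]; [76881, 653187]] and Mᵀv = [-86231, -731249]ᵀ gives MᵀM·[α, β]ᵀ = Mᵀv.
Eliminating β: 653187·(row 1) − 76881·(row 2) gives 111042792·α = 653187·(-86231) − 76881·(-731249) = -105813828, so α = -2939273/3084522.
Then β = ((-731249) − 76881·(-2939273/3084522))/653187 = -443885/440646.
Residuals: -3145810/1542261, -1978717/1542261, 267440/220323, -234266/514087; SSR = 11548013/1542261.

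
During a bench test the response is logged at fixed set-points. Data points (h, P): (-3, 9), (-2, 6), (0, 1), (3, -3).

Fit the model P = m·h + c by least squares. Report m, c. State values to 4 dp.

m = -1.9762, c = 2.2619

With design matrix M, MᵀM = [[22, -2]; [-2, 4]] and MᵀP = [-48, 13]ᵀ.
Δ = 22·4 − (-2)² = 84.
m = ((-48)·4 − (-2)·13)/84 = -83/42; c = (22·13 − (-2)·(-48))/84 = 95/42.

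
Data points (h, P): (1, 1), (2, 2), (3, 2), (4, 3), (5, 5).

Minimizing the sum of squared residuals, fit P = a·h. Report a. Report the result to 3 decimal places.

Setting ∂/∂a … = 0 gives: 55·a = 48.
a = 48/55 = 0.872727.

a = 0.873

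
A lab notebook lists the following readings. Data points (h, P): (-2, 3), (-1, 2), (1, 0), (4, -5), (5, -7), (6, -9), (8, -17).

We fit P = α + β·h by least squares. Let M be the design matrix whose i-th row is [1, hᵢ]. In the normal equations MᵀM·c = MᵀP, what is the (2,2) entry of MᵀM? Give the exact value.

Row 2 ↔ basis h, column 2 ↔ basis h, so (MᵀM)_{2,2} = Σᵢ (h)·(h) = (-2)·(-2) + (-1)·(-1) + (1)·(1) + (4)·(4) + (5)·(5) + (6)·(6) + (8)·(8) = 147.

147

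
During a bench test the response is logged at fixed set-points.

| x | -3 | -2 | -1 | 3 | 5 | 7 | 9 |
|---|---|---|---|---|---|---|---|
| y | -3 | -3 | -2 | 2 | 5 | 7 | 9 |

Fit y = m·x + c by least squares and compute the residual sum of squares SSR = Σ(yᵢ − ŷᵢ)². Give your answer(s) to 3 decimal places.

Sums needed: Σx·x = 178, Σx = 18, Σ1 = 7.
For Mᵀy: Σx·y = 178, Σy = 15.
MᵀM·[m, c]ᵀ = Mᵀy becomes [[178, 18]; [18, 7]]·[m, c]ᵀ = [178, 15]ᵀ.
Eliminating c: 7·(row 1) − 18·(row 2) gives 922·m = 7·178 − 18·15 = 976, so m = 488/461.
Then c = (15 − 18·(488/461))/7 = -267/461.
Residuals: 348/461, -140/461, -167/461, -275/461, 132/461, 78/461, 24/461; SSR = 582/461.

SSR = 1.262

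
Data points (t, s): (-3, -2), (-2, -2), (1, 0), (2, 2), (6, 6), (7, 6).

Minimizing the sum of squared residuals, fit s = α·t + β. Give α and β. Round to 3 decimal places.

α = 0.889, β = 0.036

The normal system MᵀM·[α, β]ᵀ = Mᵀs is [[103, 11]; [11, 6]]·[α, β]ᵀ = [92, 10]ᵀ.
Δ = 103·6 − 11² = 497.
α = (92·6 − 11·10)/497 = 442/497; β = (103·10 − 11·92)/497 = 18/497.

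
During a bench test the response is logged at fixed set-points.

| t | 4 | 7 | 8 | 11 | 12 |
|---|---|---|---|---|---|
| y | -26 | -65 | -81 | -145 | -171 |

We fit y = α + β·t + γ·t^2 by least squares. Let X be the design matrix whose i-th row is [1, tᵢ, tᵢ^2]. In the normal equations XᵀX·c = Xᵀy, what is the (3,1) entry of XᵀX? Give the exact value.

394

Row 3 ↔ basis t^2, column 1 ↔ basis 1, so (XᵀX)_{3,1} = Σᵢ t^2 = (16)·(1) + (49)·(1) + (64)·(1) + (121)·(1) + (144)·(1) = 394.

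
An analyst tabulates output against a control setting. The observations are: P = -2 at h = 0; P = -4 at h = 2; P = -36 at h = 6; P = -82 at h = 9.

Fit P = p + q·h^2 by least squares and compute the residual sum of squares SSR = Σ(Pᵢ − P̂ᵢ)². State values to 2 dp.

With design matrix A, AᵀA = [[4, 121]; [121, 7873]] and AᵀP = [-124, -7954]ᵀ.
Determinant 4·7873 − 121² = 16851.
p = ((-124)·7873 − 121·(-7954))/16851 = -4606/5617; q = (4·(-7954) − 121·(-124))/16851 = -5604/5617.
Residuals: -6628/5617, 4554/5617, 4138/5617, -2064/5617; SSR = 15320/5617.

SSR = 2.73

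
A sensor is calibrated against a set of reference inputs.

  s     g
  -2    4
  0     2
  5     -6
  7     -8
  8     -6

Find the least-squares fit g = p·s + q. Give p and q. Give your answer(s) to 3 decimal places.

Sums needed: Σs·s = 142, Σs = 18, Σ1 = 5.
And Σs·g = -142, Σg = -14.
Eliminating q: 5·(row 1) − 18·(row 2) gives 386·p = 5·(-142) − 18·(-14) = -458, so p = -229/193.
Then q = ((-14) − 18·(-229/193))/5 = 284/193.

p = -1.187, q = 1.472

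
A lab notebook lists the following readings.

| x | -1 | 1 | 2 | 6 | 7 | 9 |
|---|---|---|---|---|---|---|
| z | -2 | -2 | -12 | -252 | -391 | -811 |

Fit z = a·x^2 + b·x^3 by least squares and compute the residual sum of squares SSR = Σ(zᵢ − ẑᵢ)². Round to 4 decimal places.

SSR = 5.1031

Compute the Gram sums: Σx^2·x^2 = 10276, Σx^2·x^3 = 83664, Σx^3·x^3 = 695812.
And Σx^2·z = -93974, Σx^3·z = -779860.
det = 10276·695812 − 83664² = 150499216.
a = ((-93974)·695812 − 83664·(-779860))/150499216 = -17753731/18812402; b = (10276·(-779860) − 83664·(-93974))/150499216 = -1353577/1343743.
Residuals: -38821151/18812402, -920995/18812402, -1566638/9406201, -4187070/9406201, 2022913/2687486, -4198949/18812402; SSR = 48000821/9406201.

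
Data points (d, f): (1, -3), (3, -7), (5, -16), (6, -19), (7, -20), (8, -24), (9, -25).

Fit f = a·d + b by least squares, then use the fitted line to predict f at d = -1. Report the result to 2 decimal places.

f̂ = 2.98

Forming MᵀM = [[265, 39]; [39, 7]] and Mᵀf = [-775, -114]ᵀ gives MᵀM·[a, b]ᵀ = Mᵀf.
Determinant 265·7 − 39² = 334.
a = ((-775)·7 − 39·(-114))/334 = -979/334; b = (265·(-114) − 39·(-775))/334 = 15/334.
At d = -1: f̂ = (-979/334)·(-1) + (15/334)·(1) = 497/167.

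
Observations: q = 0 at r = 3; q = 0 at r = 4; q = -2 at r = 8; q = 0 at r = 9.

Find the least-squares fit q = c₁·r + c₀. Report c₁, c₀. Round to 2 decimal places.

c₁ = -0.15, c₀ = 0.42

Compute the Gram sums: Σr·r = 170, Σr = 24, Σ1 = 4.
Right-hand side: Σr·q = -16, Σq = -2.
So MᵀM·[c₁, c₀]ᵀ = Mᵀq: [[170, 24]; [24, 4]]·[c₁, c₀]ᵀ = [-16, -2]ᵀ.
Eliminating c₀: 4·(row 1) − 24·(row 2) gives 104·c₁ = 4·(-16) − 24·(-2) = -16, so c₁ = -2/13.
Then c₀ = ((-2) − 24·(-2/13))/4 = 11/26.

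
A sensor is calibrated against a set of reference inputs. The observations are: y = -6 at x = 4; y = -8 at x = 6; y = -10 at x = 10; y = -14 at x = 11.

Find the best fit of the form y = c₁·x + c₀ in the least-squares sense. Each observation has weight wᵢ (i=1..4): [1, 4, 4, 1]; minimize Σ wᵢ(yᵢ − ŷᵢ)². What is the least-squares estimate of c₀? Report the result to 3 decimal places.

c₀ = -3.202

Entries of MᵀWM: Σwᵢ·x·x = 681, Σwᵢ·x = 79, Σwᵢ·1 = 10.
For MᵀWy: Σwᵢ·x·y = -770, Σwᵢ·y = -92.
Normal equations: [[681, 79]; [79, 10]]·[c₁, c₀]ᵀ = [-770, -92]ᵀ.
Δ = 681·10 − 79² = 569.
c₁ = ((-770)·10 − 79·(-92))/569 = -432/569; c₀ = (681·(-92) − 79·(-770))/569 = -1822/569.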